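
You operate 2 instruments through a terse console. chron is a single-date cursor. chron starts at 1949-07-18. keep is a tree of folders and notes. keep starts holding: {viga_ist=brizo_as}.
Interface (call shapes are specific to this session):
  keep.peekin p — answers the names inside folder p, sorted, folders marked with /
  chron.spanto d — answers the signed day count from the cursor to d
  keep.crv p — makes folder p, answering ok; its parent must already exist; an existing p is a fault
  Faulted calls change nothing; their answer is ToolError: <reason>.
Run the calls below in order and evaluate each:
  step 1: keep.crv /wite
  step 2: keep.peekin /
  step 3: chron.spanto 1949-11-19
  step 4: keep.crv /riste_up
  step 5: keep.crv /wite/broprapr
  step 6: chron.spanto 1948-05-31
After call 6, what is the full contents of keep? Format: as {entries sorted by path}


Answer: {riste_up/, viga_ist=brizo_as, wite/, wite/broprapr/}

Derivation:
I call crv passing p→/wite: ok.
I run peekin passing p→/, yielding [viga_ist, wite/].
I call spanto passing d→1949-11-19: 124.
I try crv passing p→/riste_up, yielding ok.
Using crv passing p→/wite/broprapr, → ok.
Invoking spanto passing d→1948-05-31, yielding -413.


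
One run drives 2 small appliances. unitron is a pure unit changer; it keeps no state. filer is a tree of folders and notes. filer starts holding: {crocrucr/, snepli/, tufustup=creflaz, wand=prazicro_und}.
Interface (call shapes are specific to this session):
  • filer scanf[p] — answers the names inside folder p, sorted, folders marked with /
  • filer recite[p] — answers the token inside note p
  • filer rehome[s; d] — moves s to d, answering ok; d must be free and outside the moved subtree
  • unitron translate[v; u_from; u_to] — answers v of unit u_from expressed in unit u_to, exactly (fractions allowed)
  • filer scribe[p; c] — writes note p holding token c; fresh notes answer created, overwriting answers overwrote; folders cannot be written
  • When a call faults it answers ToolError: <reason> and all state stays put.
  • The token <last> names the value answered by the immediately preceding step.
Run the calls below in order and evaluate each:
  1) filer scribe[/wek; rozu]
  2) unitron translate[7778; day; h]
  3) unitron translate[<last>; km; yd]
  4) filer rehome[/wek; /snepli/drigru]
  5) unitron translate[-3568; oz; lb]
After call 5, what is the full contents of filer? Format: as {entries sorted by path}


! 1. filer scribe(p='/wek', c='rozu') => created
! 2. unitron translate(v='7778', u_from='day', u_to='h') => 186672
! 3. unitron translate(v='<last>', u_from='km', u_to='yd') => 77780000000/381
! 4. filer rehome(s='/wek', d='/snepli/drigru') => ok
! 5. unitron translate(v='-3568', u_from='oz', u_to='lb') => -223

Answer: {crocrucr/, snepli/, snepli/drigru=rozu, tufustup=creflaz, wand=prazicro_und}


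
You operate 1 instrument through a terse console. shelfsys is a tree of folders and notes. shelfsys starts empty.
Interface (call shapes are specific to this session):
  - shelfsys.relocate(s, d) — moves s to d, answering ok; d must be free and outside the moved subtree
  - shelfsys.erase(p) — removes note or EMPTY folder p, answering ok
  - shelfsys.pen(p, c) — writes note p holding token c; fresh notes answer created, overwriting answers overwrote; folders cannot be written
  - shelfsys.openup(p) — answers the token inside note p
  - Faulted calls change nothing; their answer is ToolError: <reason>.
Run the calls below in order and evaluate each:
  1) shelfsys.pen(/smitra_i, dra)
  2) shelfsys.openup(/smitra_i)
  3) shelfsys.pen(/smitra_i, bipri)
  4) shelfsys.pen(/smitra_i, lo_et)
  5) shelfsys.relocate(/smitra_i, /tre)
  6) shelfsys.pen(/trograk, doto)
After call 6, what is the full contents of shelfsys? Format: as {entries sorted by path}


Using shelfsys.pen(/smitra_i, dra), and see created.
Invoking shelfsys.openup(/smitra_i), — result: dra.
I use shelfsys.pen(/smitra_i, bipri): overwrote.
Now I run shelfsys.pen(/smitra_i, lo_et), → overwrote.
I try shelfsys.relocate(/smitra_i, /tre): ok.
I invoke shelfsys.pen(/trograk, doto), and observe created.

Answer: {tre=lo_et, trograk=doto}


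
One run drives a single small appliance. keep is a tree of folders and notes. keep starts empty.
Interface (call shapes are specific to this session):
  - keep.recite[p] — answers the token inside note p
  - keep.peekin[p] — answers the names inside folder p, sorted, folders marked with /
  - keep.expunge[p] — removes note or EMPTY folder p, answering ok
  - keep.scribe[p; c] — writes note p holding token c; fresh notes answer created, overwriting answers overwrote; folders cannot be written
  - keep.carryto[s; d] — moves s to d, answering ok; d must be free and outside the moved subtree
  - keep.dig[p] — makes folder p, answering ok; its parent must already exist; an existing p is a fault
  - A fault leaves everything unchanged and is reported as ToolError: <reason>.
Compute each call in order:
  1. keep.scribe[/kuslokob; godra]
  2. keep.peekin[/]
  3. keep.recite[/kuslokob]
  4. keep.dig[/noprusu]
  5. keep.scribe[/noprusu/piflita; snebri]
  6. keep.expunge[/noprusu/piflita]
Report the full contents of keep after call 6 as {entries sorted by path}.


→ keep.scribe(/kuslokob, godra)
← created
→ keep.peekin(/)
← [kuslokob]
→ keep.recite(/kuslokob)
← godra
→ keep.dig(/noprusu)
← ok
→ keep.scribe(/noprusu/piflita, snebri)
← created
→ keep.expunge(/noprusu/piflita)
← ok

Answer: {kuslokob=godra, noprusu/}


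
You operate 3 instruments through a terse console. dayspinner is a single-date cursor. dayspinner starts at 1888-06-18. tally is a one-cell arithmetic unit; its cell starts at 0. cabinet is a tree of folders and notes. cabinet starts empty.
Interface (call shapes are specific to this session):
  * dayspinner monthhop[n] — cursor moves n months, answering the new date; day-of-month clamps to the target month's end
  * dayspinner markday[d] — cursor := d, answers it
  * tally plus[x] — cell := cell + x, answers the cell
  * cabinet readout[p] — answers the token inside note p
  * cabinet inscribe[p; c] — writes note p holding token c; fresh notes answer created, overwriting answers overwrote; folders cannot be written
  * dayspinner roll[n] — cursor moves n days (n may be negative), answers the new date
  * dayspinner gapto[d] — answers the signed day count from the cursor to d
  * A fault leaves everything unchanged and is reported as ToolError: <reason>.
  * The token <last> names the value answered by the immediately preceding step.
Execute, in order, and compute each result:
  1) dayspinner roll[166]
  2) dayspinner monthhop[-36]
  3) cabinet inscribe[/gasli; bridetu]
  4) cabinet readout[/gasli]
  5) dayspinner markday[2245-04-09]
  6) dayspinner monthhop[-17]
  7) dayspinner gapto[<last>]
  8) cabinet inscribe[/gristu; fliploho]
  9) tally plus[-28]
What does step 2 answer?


% dayspinner roll(n=166) ~> 1888-12-01
% dayspinner monthhop(n=-36) ~> 1885-12-01
% cabinet inscribe(p=/gasli, c=bridetu) ~> created
% cabinet readout(p=/gasli) ~> bridetu
% dayspinner markday(d=2245-04-09) ~> 2245-04-09
% dayspinner monthhop(n=-17) ~> 2243-11-09
% dayspinner gapto(d=<last>) ~> 0
% cabinet inscribe(p=/gristu, c=fliploho) ~> created
% tally plus(x=-28) ~> -28

Answer: 1885-12-01


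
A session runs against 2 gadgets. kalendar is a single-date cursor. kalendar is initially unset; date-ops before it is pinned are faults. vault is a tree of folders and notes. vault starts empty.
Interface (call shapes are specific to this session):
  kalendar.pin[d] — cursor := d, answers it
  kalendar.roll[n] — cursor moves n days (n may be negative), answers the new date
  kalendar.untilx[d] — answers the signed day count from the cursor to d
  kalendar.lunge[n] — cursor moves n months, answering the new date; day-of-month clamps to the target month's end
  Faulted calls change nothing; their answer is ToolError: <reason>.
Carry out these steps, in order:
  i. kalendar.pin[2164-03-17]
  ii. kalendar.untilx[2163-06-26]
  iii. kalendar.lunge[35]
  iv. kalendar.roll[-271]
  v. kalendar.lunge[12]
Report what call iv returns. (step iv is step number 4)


Answer: 2166-05-22

Derivation:
==> kalendar.pin(d=2164-03-17)
<== 2164-03-17
==> kalendar.untilx(d=2163-06-26)
<== -265
==> kalendar.lunge(n=35)
<== 2167-02-17
==> kalendar.roll(n=-271)
<== 2166-05-22
==> kalendar.lunge(n=12)
<== 2167-05-22


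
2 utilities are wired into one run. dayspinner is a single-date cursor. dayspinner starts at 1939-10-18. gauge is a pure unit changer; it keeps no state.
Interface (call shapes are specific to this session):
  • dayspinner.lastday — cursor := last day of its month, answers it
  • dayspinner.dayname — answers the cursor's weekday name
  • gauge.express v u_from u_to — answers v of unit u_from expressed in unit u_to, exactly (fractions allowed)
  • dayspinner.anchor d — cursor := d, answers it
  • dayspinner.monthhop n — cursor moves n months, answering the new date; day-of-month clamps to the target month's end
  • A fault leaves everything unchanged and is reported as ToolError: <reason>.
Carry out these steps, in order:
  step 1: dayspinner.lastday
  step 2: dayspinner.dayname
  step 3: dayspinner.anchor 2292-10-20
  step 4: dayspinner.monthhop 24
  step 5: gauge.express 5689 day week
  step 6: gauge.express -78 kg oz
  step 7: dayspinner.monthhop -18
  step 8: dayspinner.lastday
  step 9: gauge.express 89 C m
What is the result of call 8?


Answer: 2293-04-30

Derivation:
>>> dayspinner.lastday
:: 1939-10-31
>>> dayspinner.dayname
:: Tuesday
>>> dayspinner.anchor d: 2292-10-20
:: 2292-10-20
>>> dayspinner.monthhop n: 24
:: 2294-10-20
>>> gauge.express v: 5689 u_from: day u_to: week
:: 5689/7
>>> gauge.express v: -78 u_from: kg u_to: oz
:: -124800000000/45359237
>>> dayspinner.monthhop n: -18
:: 2293-04-20
>>> dayspinner.lastday
:: 2293-04-30
>>> gauge.express v: 89 u_from: C u_to: m
:: ToolError: incompatible units


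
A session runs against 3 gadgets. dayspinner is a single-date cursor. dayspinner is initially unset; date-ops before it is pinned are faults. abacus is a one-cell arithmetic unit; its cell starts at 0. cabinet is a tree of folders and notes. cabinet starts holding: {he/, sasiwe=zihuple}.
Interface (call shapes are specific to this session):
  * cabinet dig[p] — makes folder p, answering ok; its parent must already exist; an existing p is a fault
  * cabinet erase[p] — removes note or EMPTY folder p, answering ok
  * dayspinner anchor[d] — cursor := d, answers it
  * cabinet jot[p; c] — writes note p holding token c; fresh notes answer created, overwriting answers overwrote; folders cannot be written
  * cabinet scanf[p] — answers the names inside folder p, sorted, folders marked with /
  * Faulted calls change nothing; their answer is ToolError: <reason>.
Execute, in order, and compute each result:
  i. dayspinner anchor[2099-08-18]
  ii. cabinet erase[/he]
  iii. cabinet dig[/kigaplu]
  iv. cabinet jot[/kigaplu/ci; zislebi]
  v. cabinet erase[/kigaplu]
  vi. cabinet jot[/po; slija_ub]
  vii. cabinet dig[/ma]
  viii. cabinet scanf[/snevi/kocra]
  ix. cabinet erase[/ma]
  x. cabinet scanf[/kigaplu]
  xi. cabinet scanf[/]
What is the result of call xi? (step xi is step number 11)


Answer: [kigaplu/, po, sasiwe]

Derivation:
// dayspinner anchor(d→2099-08-18) : 2099-08-18
// cabinet erase(p→/he) : ok
// cabinet dig(p→/kigaplu) : ok
// cabinet jot(p→/kigaplu/ci, c→zislebi) : created
// cabinet erase(p→/kigaplu) : ToolError: not empty
// cabinet jot(p→/po, c→slija_ub) : created
// cabinet dig(p→/ma) : ok
// cabinet scanf(p→/snevi/kocra) : ToolError: not found
// cabinet erase(p→/ma) : ok
// cabinet scanf(p→/kigaplu) : [ci]
// cabinet scanf(p→/) : [kigaplu/, po, sasiwe]


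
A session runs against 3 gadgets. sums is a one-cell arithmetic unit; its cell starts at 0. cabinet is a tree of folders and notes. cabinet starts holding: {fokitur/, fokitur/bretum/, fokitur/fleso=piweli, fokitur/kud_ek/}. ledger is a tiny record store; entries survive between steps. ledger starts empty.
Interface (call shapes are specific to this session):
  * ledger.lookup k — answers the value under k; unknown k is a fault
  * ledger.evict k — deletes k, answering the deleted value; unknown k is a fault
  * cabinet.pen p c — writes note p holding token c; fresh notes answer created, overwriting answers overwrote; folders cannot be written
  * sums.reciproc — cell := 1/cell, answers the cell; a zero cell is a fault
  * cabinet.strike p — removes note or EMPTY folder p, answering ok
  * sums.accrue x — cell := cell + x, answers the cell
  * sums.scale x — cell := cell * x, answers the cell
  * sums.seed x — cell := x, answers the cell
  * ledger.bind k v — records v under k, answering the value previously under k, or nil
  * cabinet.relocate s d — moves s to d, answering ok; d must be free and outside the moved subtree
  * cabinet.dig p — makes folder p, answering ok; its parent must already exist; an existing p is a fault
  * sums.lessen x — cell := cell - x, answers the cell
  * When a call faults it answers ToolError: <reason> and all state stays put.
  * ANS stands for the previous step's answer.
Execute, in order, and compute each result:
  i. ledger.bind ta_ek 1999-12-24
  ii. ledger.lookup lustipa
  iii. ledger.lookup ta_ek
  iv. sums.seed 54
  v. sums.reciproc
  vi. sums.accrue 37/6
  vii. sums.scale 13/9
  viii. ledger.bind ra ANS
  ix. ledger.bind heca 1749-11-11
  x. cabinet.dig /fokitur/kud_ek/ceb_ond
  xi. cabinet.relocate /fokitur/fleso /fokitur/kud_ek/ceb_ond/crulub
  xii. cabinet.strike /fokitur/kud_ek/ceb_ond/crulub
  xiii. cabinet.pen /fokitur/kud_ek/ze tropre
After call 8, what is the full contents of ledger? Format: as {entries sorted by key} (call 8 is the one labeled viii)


Answer: {ra=2171/243, ta_ek=1999-12-24}

Derivation:
[in] ledger.bind k=ta_ek v=1999-12-24
:: nil
[in] ledger.lookup k=lustipa
:: ToolError: no such key lustipa
[in] ledger.lookup k=ta_ek
:: 1999-12-24
[in] sums.seed x=54
:: 54
[in] sums.reciproc
:: 1/54
[in] sums.accrue x=37/6
:: 167/27
[in] sums.scale x=13/9
:: 2171/243
[in] ledger.bind k=ra v=ANS
:: nil
[in] ledger.bind k=heca v=1749-11-11
:: nil
[in] cabinet.dig p=/fokitur/kud_ek/ceb_ond
:: ok
[in] cabinet.relocate s=/fokitur/fleso d=/fokitur/kud_ek/ceb_ond/crulub
:: ok
[in] cabinet.strike p=/fokitur/kud_ek/ceb_ond/crulub
:: ok
[in] cabinet.pen p=/fokitur/kud_ek/ze c=tropre
:: created


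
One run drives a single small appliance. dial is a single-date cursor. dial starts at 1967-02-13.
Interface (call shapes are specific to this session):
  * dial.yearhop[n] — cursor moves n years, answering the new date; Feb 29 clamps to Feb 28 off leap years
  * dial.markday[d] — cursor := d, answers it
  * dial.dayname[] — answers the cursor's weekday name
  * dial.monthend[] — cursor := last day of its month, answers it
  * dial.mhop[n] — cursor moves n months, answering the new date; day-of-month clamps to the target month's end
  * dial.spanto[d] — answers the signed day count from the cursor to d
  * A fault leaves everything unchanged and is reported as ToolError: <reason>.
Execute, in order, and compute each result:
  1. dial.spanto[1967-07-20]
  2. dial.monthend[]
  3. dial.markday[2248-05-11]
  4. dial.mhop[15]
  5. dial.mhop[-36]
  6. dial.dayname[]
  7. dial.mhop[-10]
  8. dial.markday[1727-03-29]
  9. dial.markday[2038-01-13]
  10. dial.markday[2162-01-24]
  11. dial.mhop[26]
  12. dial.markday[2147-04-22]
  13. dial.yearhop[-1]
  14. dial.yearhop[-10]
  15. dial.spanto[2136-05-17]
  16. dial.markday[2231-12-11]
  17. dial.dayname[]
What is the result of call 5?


Answer: 2246-08-11

Derivation:
→ dial.spanto(d: 1967-07-20)
← 157
→ dial.monthend()
← 1967-02-28
→ dial.markday(d: 2248-05-11)
← 2248-05-11
→ dial.mhop(n: 15)
← 2249-08-11
→ dial.mhop(n: -36)
← 2246-08-11
→ dial.dayname()
← Tuesday
→ dial.mhop(n: -10)
← 2245-10-11
→ dial.markday(d: 1727-03-29)
← 1727-03-29
→ dial.markday(d: 2038-01-13)
← 2038-01-13
→ dial.markday(d: 2162-01-24)
← 2162-01-24
→ dial.mhop(n: 26)
← 2164-03-24
→ dial.markday(d: 2147-04-22)
← 2147-04-22
→ dial.yearhop(n: -1)
← 2146-04-22
→ dial.yearhop(n: -10)
← 2136-04-22
→ dial.spanto(d: 2136-05-17)
← 25
→ dial.markday(d: 2231-12-11)
← 2231-12-11
→ dial.dayname()
← Sunday


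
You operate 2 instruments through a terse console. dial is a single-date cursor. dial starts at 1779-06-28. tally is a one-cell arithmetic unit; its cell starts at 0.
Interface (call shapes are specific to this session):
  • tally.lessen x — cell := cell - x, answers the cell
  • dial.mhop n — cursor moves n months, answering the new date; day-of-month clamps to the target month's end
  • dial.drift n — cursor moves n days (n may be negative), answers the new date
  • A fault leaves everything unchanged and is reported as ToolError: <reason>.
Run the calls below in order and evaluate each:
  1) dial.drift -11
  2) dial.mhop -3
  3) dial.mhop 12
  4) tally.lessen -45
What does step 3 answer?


Answer: 1780-03-17

Derivation:
→ dial.drift(n=-11)
← 1779-06-17
→ dial.mhop(n=-3)
← 1779-03-17
→ dial.mhop(n=12)
← 1780-03-17
→ tally.lessen(x=-45)
← 45


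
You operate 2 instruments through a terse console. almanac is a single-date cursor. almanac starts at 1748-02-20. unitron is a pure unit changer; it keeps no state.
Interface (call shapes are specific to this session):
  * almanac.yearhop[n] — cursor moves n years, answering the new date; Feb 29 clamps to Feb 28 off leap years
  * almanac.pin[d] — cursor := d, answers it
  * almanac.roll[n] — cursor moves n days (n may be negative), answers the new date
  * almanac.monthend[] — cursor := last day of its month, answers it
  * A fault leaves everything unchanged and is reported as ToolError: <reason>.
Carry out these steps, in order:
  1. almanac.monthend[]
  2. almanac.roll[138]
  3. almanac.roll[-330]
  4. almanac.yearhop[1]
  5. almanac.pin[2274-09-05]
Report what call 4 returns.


Answer: 1748-08-21

Derivation:
$ monthend
  1748-02-29
$ roll n: 138
  1748-07-16
$ roll n: -330
  1747-08-21
$ yearhop n: 1
  1748-08-21
$ pin d: 2274-09-05
  2274-09-05


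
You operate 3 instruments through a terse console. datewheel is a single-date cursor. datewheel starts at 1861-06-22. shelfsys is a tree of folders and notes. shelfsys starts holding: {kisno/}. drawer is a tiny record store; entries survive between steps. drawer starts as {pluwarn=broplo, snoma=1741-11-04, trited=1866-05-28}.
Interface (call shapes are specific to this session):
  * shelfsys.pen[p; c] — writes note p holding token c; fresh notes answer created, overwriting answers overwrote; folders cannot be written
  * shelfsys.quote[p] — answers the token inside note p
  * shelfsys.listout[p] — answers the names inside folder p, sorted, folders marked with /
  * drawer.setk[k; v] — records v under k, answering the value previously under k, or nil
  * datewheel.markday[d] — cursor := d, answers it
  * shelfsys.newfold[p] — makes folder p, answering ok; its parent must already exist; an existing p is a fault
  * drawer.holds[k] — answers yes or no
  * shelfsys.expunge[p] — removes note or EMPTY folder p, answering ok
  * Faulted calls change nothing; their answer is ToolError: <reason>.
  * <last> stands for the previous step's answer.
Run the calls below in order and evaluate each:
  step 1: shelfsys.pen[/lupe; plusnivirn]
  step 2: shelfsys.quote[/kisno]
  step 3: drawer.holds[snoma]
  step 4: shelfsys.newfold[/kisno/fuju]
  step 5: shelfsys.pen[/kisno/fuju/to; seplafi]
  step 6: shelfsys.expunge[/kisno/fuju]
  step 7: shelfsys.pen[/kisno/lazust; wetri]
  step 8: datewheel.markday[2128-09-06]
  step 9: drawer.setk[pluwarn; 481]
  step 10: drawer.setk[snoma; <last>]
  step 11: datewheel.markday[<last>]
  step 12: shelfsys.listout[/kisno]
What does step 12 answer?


Answer: [fuju/, lazust]

Derivation:
~$ pen p='/lupe' c='plusnivirn'
:: created
~$ quote p='/kisno'
:: ToolError: is a directory
~$ holds k='snoma'
:: yes
~$ newfold p='/kisno/fuju'
:: ok
~$ pen p='/kisno/fuju/to' c='seplafi'
:: created
~$ expunge p='/kisno/fuju'
:: ToolError: not empty
~$ pen p='/kisno/lazust' c='wetri'
:: created
~$ markday d='2128-09-06'
:: 2128-09-06
~$ setk k='pluwarn' v='481'
:: broplo
~$ setk k='snoma' v='<last>'
:: 1741-11-04
~$ markday d='<last>'
:: 1741-11-04
~$ listout p='/kisno'
:: [fuju/, lazust]


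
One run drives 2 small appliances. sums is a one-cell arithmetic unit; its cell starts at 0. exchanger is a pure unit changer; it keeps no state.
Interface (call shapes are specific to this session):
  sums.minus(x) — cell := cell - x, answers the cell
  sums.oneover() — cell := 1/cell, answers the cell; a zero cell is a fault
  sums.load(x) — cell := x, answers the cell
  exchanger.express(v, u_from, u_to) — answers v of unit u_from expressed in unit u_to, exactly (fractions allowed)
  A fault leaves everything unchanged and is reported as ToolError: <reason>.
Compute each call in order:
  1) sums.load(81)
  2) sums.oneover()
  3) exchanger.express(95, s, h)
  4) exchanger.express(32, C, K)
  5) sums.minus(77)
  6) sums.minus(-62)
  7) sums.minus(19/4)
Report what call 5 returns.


Act: sums.load[x: 81]
Obs: 81
Act: sums.oneover[]
Obs: 1/81
Act: exchanger.express[v: 95; u_from: s; u_to: h]
Obs: 19/720
Act: exchanger.express[v: 32; u_from: C; u_to: K]
Obs: 6103/20
Act: sums.minus[x: 77]
Obs: -6236/81
Act: sums.minus[x: -62]
Obs: -1214/81
Act: sums.minus[x: 19/4]
Obs: -6395/324

Answer: -6236/81


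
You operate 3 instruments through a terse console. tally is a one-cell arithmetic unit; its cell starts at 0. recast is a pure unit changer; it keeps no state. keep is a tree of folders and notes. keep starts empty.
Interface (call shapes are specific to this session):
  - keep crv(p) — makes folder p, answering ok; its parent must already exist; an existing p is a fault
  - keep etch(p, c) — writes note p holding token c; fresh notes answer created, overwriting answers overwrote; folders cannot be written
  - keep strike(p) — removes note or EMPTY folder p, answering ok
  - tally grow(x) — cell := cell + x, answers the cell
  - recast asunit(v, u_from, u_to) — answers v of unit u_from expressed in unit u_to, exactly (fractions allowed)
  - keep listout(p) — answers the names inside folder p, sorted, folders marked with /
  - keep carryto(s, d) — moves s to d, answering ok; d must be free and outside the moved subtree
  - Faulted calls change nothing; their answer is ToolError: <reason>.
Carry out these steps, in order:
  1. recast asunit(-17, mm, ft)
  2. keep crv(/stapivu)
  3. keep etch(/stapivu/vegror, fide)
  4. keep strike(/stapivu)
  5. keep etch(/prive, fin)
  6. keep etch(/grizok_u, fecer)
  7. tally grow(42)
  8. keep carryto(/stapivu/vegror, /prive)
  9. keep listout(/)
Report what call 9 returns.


Answer: [grizok_u, prive, stapivu/]

Derivation:
CALL recast asunit[v: -17; u_from: mm; u_to: ft]
RET  -85/1524
CALL keep crv[p: /stapivu]
RET  ok
CALL keep etch[p: /stapivu/vegror; c: fide]
RET  created
CALL keep strike[p: /stapivu]
RET  ToolError: not empty
CALL keep etch[p: /prive; c: fin]
RET  created
CALL keep etch[p: /grizok_u; c: fecer]
RET  created
CALL tally grow[x: 42]
RET  42
CALL keep carryto[s: /stapivu/vegror; d: /prive]
RET  ToolError: exists
CALL keep listout[p: /]
RET  [grizok_u, prive, stapivu/]


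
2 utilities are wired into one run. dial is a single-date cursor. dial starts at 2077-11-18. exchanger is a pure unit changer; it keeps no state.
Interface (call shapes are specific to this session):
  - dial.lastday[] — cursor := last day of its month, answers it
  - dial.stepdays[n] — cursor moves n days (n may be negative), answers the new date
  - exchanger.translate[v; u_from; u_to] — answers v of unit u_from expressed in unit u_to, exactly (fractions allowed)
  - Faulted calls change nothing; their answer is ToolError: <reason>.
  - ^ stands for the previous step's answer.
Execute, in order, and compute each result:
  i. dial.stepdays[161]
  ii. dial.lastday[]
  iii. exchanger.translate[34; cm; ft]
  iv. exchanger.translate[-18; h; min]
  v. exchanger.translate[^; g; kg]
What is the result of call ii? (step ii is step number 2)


Step: stepdays[n: 161]
Result: 2078-04-28
Step: lastday[]
Result: 2078-04-30
Step: translate[v: 34; u_from: cm; u_to: ft]
Result: 425/381
Step: translate[v: -18; u_from: h; u_to: min]
Result: -1080
Step: translate[v: ^; u_from: g; u_to: kg]
Result: -27/25

Answer: 2078-04-30


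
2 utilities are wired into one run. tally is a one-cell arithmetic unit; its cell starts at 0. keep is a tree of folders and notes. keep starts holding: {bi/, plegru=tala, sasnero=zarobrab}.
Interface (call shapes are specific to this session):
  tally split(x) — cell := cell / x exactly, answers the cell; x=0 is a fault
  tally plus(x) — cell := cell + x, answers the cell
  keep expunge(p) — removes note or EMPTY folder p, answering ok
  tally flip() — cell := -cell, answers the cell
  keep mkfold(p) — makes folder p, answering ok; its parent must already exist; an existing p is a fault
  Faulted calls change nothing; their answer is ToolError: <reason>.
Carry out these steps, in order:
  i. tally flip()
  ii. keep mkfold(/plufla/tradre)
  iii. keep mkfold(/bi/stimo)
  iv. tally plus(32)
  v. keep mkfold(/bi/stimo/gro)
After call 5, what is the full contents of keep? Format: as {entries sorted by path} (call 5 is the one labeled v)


Answer: {bi/, bi/stimo/, bi/stimo/gro/, plegru=tala, sasnero=zarobrab}

Derivation:
-- 1. tally flip() == 0
-- 2. keep mkfold(p: /plufla/tradre) == ToolError: no parent
-- 3. keep mkfold(p: /bi/stimo) == ok
-- 4. tally plus(x: 32) == 32
-- 5. keep mkfold(p: /bi/stimo/gro) == ok


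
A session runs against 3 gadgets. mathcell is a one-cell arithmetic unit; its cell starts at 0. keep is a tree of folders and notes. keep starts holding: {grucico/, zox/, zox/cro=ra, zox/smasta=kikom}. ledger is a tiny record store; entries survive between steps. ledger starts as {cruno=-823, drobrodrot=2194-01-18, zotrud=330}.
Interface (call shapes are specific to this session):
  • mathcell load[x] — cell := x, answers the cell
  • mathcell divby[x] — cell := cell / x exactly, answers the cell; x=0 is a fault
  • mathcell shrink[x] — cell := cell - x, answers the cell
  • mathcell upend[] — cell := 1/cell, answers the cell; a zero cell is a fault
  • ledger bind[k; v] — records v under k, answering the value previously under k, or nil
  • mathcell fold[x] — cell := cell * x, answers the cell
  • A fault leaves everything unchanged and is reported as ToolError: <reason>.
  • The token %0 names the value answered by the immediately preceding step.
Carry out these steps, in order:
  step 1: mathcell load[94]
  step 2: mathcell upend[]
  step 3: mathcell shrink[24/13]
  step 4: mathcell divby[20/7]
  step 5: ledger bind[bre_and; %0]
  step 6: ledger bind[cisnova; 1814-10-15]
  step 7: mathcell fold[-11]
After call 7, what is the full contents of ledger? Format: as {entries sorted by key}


Step: mathcell load[x→94]
Result: 94
Step: mathcell upend[]
Result: 1/94
Step: mathcell shrink[x→24/13]
Result: -2243/1222
Step: mathcell divby[x→20/7]
Result: -15701/24440
Step: ledger bind[k→bre_and; v→%0]
Result: nil
Step: ledger bind[k→cisnova; v→1814-10-15]
Result: nil
Step: mathcell fold[x→-11]
Result: 172711/24440

Answer: {bre_and=-15701/24440, cisnova=1814-10-15, cruno=-823, drobrodrot=2194-01-18, zotrud=330}


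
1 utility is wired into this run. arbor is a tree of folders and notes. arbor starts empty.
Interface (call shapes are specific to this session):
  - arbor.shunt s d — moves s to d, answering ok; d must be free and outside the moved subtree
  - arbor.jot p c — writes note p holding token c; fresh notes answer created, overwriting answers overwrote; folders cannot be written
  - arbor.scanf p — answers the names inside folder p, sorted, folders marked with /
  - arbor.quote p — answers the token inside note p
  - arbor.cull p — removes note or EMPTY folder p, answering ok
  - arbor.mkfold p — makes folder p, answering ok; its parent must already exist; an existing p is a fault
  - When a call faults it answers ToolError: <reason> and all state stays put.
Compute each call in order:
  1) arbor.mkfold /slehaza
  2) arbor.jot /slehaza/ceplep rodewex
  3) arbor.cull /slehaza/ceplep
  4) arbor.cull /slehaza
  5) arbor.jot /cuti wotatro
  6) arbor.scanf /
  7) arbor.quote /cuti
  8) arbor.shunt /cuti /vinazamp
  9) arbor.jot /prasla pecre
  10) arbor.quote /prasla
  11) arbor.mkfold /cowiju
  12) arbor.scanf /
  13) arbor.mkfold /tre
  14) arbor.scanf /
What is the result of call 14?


Answer: [cowiju/, prasla, tre/, vinazamp]

Derivation:
>>> mkfold p: /slehaza
= ok
>>> jot p: /slehaza/ceplep c: rodewex
= created
>>> cull p: /slehaza/ceplep
= ok
>>> cull p: /slehaza
= ok
>>> jot p: /cuti c: wotatro
= created
>>> scanf p: /
= [cuti]
>>> quote p: /cuti
= wotatro
>>> shunt s: /cuti d: /vinazamp
= ok
>>> jot p: /prasla c: pecre
= created
>>> quote p: /prasla
= pecre
>>> mkfold p: /cowiju
= ok
>>> scanf p: /
= [cowiju/, prasla, vinazamp]
>>> mkfold p: /tre
= ok
>>> scanf p: /
= [cowiju/, prasla, tre/, vinazamp]


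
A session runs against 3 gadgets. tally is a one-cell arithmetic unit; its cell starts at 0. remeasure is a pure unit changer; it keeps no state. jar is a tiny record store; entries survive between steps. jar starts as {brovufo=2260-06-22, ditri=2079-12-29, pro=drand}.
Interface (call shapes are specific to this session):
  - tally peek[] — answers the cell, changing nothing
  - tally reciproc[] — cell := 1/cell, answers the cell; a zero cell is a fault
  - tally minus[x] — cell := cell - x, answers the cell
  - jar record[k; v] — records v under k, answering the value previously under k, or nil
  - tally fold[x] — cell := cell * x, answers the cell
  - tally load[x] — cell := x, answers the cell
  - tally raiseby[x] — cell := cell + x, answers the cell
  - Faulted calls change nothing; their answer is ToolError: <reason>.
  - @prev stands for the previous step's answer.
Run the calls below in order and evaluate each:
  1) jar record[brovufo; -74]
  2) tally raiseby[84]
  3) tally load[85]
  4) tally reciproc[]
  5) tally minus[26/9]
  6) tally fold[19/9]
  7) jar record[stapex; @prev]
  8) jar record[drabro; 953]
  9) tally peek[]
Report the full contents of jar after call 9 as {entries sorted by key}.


Answer: {brovufo=-74, ditri=2079-12-29, drabro=953, pro=drand, stapex=-41819/6885}

Derivation:
$ jar record k=brovufo v=-74
  2260-06-22
$ tally raiseby x=84
  84
$ tally load x=85
  85
$ tally reciproc
  1/85
$ tally minus x=26/9
  -2201/765
$ tally fold x=19/9
  -41819/6885
$ jar record k=stapex v=@prev
  nil
$ jar record k=drabro v=953
  nil
$ tally peek
  -41819/6885


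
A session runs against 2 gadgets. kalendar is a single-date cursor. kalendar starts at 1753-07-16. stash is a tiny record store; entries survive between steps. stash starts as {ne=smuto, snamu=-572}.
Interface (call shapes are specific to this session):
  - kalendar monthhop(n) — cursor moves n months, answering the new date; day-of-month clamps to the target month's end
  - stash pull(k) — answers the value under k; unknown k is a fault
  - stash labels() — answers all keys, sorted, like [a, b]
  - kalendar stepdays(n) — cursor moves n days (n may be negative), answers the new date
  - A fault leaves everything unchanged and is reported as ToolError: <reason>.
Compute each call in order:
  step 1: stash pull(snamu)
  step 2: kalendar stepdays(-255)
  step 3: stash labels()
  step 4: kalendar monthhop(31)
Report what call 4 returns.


>>> stash pull k=snamu
  -572
>>> kalendar stepdays n=-255
  1752-11-03
>>> stash labels
  [ne, snamu]
>>> kalendar monthhop n=31
  1755-06-03

Answer: 1755-06-03


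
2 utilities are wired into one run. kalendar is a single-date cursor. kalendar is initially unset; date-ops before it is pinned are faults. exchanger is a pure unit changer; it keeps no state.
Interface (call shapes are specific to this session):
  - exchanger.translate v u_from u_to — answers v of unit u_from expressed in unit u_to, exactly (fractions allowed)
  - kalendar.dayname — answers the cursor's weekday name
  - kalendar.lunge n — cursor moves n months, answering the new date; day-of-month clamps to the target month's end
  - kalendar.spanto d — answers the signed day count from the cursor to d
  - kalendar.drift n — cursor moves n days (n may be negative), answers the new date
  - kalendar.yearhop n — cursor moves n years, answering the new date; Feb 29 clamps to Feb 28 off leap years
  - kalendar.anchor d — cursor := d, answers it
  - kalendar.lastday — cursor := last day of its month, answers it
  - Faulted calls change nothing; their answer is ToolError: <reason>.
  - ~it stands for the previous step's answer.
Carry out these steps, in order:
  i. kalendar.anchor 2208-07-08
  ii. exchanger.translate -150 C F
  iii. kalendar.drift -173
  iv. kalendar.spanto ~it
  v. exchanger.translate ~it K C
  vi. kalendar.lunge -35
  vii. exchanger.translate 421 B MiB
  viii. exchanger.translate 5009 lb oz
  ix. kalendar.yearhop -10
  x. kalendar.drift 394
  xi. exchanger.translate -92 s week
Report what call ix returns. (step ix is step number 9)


Answer: 2195-02-17

Derivation:
# kalendar.anchor(d→2208-07-08) : 2208-07-08
# exchanger.translate(v→-150, u_from→C, u_to→F) : -238
# kalendar.drift(n→-173) : 2208-01-17
# kalendar.spanto(d→~it) : 0
# exchanger.translate(v→~it, u_from→K, u_to→C) : -5463/20
# kalendar.lunge(n→-35) : 2205-02-17
# exchanger.translate(v→421, u_from→B, u_to→MiB) : 421/1048576
# exchanger.translate(v→5009, u_from→lb, u_to→oz) : 80144
# kalendar.yearhop(n→-10) : 2195-02-17
# kalendar.drift(n→394) : 2196-03-17
# exchanger.translate(v→-92, u_from→s, u_to→week) : -23/151200


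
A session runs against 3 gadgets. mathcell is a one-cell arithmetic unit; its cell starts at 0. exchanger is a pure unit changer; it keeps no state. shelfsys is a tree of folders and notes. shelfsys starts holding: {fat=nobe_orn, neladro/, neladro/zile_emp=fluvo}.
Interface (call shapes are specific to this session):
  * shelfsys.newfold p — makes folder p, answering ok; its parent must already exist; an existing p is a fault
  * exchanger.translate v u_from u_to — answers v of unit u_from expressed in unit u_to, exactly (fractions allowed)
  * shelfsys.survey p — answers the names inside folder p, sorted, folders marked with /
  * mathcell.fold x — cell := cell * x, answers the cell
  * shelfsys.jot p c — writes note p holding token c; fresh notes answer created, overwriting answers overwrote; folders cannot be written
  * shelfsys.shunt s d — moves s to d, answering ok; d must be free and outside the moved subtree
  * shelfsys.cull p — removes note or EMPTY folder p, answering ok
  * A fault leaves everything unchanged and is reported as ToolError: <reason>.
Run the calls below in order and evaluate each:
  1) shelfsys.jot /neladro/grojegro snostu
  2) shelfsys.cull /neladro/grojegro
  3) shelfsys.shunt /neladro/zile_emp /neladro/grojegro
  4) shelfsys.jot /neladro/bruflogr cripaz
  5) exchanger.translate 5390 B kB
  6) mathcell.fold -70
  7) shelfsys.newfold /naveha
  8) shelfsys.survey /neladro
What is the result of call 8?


Answer: [bruflogr, grojegro]

Derivation:
·→ jot(p: /neladro/grojegro, c: snostu)
·← created
·→ cull(p: /neladro/grojegro)
·← ok
·→ shunt(s: /neladro/zile_emp, d: /neladro/grojegro)
·← ok
·→ jot(p: /neladro/bruflogr, c: cripaz)
·← created
·→ translate(v: 5390, u_from: B, u_to: kB)
·← 539/100
·→ fold(x: -70)
·← 0
·→ newfold(p: /naveha)
·← ok
·→ survey(p: /neladro)
·← [bruflogr, grojegro]


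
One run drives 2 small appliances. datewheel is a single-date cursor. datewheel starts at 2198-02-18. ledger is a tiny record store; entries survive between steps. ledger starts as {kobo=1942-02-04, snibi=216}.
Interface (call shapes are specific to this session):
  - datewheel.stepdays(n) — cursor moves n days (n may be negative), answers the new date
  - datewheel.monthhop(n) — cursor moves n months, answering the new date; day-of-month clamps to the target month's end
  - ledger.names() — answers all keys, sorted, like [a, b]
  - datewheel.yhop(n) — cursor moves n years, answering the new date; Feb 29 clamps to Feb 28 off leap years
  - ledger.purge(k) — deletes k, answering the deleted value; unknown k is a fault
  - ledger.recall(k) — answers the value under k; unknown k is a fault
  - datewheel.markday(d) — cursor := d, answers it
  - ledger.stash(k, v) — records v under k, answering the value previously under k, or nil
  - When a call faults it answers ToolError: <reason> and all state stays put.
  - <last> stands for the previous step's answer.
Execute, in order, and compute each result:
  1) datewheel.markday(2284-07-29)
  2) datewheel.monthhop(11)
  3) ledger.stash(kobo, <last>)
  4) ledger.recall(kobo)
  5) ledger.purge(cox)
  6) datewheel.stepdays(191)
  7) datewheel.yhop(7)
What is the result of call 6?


·→ markday(d→2284-07-29)
·← 2284-07-29
·→ monthhop(n→11)
·← 2285-06-29
·→ stash(k→kobo, v→<last>)
·← 1942-02-04
·→ recall(k→kobo)
·← 2285-06-29
·→ purge(k→cox)
·← ToolError: no such key cox
·→ stepdays(n→191)
·← 2286-01-06
·→ yhop(n→7)
·← 2293-01-06

Answer: 2286-01-06


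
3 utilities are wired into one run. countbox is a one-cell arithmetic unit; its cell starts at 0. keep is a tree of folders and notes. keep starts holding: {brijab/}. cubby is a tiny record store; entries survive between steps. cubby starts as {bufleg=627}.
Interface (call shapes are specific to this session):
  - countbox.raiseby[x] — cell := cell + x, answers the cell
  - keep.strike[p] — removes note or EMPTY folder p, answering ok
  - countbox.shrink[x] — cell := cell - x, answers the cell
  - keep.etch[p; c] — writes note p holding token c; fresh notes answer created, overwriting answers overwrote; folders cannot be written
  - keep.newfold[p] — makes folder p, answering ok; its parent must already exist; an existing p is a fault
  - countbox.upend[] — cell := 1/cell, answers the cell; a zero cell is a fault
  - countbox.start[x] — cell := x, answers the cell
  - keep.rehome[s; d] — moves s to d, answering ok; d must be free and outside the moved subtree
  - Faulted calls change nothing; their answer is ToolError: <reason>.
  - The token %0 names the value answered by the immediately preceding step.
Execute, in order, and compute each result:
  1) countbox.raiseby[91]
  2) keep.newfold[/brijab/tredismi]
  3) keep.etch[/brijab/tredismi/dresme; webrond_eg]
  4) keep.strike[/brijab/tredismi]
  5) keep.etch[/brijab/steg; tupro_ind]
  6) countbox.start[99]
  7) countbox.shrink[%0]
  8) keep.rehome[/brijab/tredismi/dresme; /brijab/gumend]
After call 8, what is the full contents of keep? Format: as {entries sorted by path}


Answer: {brijab/, brijab/gumend=webrond_eg, brijab/steg=tupro_ind, brijab/tredismi/}

Derivation:
I run countbox.raiseby on x→91: 91.
I invoke keep.newfold on p→/brijab/tredismi, and see ok.
I call keep.etch on p→/brijab/tredismi/dresme, c→webrond_eg, — result: created.
Calling keep.strike on p→/brijab/tredismi, giving ToolError: not empty.
Using keep.etch on p→/brijab/steg, c→tupro_ind, yielding created.
I try countbox.start on x→99: 99.
Invoking countbox.shrink on x→%0, yielding 0.
Then keep.rehome on s→/brijab/tredismi/dresme, d→/brijab/gumend, — result: ok.


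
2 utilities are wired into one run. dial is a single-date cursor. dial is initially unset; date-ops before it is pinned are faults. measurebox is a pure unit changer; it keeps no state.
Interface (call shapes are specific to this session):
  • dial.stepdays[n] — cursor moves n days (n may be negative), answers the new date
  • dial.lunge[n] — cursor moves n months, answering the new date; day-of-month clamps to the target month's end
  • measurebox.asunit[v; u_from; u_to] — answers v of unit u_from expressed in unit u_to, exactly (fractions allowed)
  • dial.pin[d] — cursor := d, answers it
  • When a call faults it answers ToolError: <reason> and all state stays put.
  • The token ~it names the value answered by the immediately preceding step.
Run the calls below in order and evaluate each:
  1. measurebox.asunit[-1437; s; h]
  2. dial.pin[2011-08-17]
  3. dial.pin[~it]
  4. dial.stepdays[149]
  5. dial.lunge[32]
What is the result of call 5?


Invoking measurebox.asunit with v: -1437, u_from: s, u_to: h, and see -479/1200.
I use dial.pin with d: 2011-08-17: 2011-08-17.
Invoking dial.pin with d: ~it, giving 2011-08-17.
Next I call dial.stepdays with n: 149, giving 2012-01-13.
I call dial.lunge with n: 32, and observe 2014-09-13.

Answer: 2014-09-13
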